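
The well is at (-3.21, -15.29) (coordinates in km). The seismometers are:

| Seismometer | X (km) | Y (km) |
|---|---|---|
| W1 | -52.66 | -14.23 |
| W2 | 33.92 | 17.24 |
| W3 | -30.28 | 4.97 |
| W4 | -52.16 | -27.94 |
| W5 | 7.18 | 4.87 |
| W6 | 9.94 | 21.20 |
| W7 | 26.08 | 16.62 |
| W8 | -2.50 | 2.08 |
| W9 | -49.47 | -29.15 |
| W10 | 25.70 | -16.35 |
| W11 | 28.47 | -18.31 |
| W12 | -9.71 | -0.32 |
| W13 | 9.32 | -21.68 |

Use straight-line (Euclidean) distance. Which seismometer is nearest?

W13

Distances from (-3.21, -15.29):
W1: √((-49.45)² + (1.06)²) = √(2445.3025 + 1.1236) = 49.46 km
W2: √((37.13)² + (32.53)²) = √(1378.6369 + 1058.2009) = 49.36 km
W3: √((-27.07)² + (20.26)²) = √(732.7849 + 410.4676) = 33.81 km
W4: √((-48.95)² + (-12.65)²) = √(2396.1025 + 160.0225) = 50.56 km
W5: √((10.39)² + (20.16)²) = √(107.9521 + 406.4256) = 22.68 km
W6: √((13.15)² + (36.49)²) = √(172.9225 + 1331.5201) = 38.79 km
W7: √((29.29)² + (31.91)²) = √(857.9041 + 1018.2481) = 43.31 km
W8: √((0.71)² + (17.37)²) = √(0.5041 + 301.7169) = 17.38 km
W9: √((-46.26)² + (-13.86)²) = √(2139.9876 + 192.0996) = 48.29 km
W10: √((28.91)² + (-1.06)²) = √(835.7881 + 1.1236) = 28.93 km
W11: √((31.68)² + (-3.02)²) = √(1003.6224 + 9.1204) = 31.82 km
W12: √((-6.50)² + (14.97)²) = √(42.2500 + 224.1009) = 16.32 km
W13: √((12.53)² + (-6.39)²) = √(157.0009 + 40.8321) = 14.07 km
Minimum: W13 at 14.07 km.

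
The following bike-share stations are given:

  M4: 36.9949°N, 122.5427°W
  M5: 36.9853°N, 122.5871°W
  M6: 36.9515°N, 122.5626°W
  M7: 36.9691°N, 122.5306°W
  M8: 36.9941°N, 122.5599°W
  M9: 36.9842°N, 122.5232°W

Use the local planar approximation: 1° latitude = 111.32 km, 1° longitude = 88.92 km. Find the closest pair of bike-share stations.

M4 and M8

Pairwise distances:
M4–M5: √((-0.0096·111.32)² + (-0.0444·88.92)²) = √(1.142060 + 15.587083) = 4.0901 km
M4–M6: √((-0.0434·111.32)² + (-0.0199·88.92)²) = √(23.341344 + 3.131159) = 5.1451 km
M4–M7: √((-0.0258·111.32)² + (0.0121·88.92)²) = √(8.248706 + 1.157630) = 3.0670 km
M4–M8: √((-0.0008·111.32)² + (-0.0172·88.92)²) = √(0.007931 + 2.339138) = 1.5320 km
M4–M9: √((-0.0107·111.32)² + (0.0195·88.92)²) = √(1.418776 + 3.006548) = 2.1036 km
M5–M6: √((-0.0338·111.32)² + (0.0245·88.92)²) = √(14.157279 + 4.746037) = 4.3478 km
M5–M7: √((-0.0162·111.32)² + (0.0565·88.92)²) = √(3.252194 + 25.240375) = 5.3378 km
M5–M8: √((0.0088·111.32)² + (0.0272·88.92)²) = √(0.959648 + 5.849742) = 2.6095 km
M5–M9: √((-0.0011·111.32)² + (0.0639·88.92)²) = √(0.014994 + 32.284988) = 5.6833 km
M6–M7: √((0.0176·111.32)² + (0.0320·88.92)²) = √(3.838590 + 8.096529) = 3.4547 km
M6–M8: √((0.0426·111.32)² + (0.0027·88.92)²) = √(22.488764 + 0.057640) = 4.7483 km
M6–M9: √((0.0327·111.32)² + (0.0394·88.92)²) = √(13.250794 + 12.274148) = 5.0522 km
M7–M8: √((0.0250·111.32)² + (-0.0293·88.92)²) = √(7.745089 + 6.787880) = 3.8122 km
M7–M9: √((0.0151·111.32)² + (0.0074·88.92)²) = √(2.825532 + 0.432975) = 1.8051 km
M8–M9: √((-0.0099·111.32)² + (0.0367·88.92)²) = √(1.214554 + 10.649545) = 3.4444 km
Closest pair: M4–M8 at 1.5320 km.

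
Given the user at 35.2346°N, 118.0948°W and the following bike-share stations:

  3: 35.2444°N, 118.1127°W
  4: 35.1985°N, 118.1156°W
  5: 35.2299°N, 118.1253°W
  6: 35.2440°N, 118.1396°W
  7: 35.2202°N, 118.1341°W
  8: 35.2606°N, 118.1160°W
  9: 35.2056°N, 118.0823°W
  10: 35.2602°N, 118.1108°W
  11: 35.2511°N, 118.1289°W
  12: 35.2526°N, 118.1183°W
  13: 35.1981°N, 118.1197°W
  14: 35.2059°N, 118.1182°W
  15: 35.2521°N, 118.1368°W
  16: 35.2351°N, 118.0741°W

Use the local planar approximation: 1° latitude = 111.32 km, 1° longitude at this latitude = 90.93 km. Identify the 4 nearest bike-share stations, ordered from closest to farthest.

16, 3, 5, 12

Distances from 35.2346°N, 118.0948°W:
3: √((0.0098·111.32)² + (-0.0179·90.93)²) = √(1.190141 + 2.649235) = 1.9594 km
4: √((-0.0361·111.32)² + (-0.0208·90.93)²) = √(16.149564 + 3.577182) = 4.4415 km
5: √((-0.0047·111.32)² + (-0.0305·90.93)²) = √(0.273742 + 7.691553) = 2.8223 km
6: √((0.0094·111.32)² + (-0.0448·90.93)²) = √(1.094970 + 16.594738) = 4.2059 km
7: √((-0.0144·111.32)² + (-0.0393·90.93)²) = √(2.569635 + 12.770252) = 3.9166 km
8: √((0.0260·111.32)² + (-0.0212·90.93)²) = √(8.377088 + 3.716089) = 3.4775 km
9: √((-0.0290·111.32)² + (0.0125·90.93)²) = √(10.421792 + 1.291916) = 3.4225 km
10: √((0.0256·111.32)² + (-0.0160·90.93)²) = √(8.121314 + 2.116676) = 3.1997 km
11: √((0.0165·111.32)² + (-0.0341·90.93)²) = √(3.373761 + 9.614421) = 3.6039 km
12: √((0.0180·111.32)² + (-0.0235·90.93)²) = √(4.015054 + 4.566149) = 2.9294 km
13: √((-0.0365·111.32)² + (-0.0249·90.93)²) = √(16.509432 + 5.126407) = 4.6514 km
14: √((-0.0287·111.32)² + (-0.0234·90.93)²) = √(10.207284 + 4.527371) = 3.8386 km
15: √((0.0175·111.32)² + (-0.0420·90.93)²) = √(3.795094 + 14.585219) = 4.2872 km
16: √((0.0005·111.32)² + (0.0207·90.93)²) = √(0.003098 + 3.542869) = 1.8831 km
Sorted: 16 (1.8831 km) < 3 (1.9594 km) < 5 (2.8223 km) < 12 (2.9294 km) < 10 (3.1997 km) < 9 (3.4225 km) < …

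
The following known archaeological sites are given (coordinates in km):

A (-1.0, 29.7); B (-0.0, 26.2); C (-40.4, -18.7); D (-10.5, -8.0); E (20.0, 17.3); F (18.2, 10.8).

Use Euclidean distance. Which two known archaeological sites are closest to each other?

A and B

Pairwise distances:
A–B: 3.6 km
A–C: 62.4 km
A–D: 38.9 km
A–E: 24.4 km
A–F: 26.9 km
B–C: 60.4 km
B–D: 35.8 km
B–E: 21.9 km
B–F: 23.8 km
C–D: 31.8 km
C–E: 70.3 km
C–F: 65.6 km
D–E: 39.6 km
D–F: 34.3 km
E–F: 6.7 km
Closest pair: A–B at 3.6 km.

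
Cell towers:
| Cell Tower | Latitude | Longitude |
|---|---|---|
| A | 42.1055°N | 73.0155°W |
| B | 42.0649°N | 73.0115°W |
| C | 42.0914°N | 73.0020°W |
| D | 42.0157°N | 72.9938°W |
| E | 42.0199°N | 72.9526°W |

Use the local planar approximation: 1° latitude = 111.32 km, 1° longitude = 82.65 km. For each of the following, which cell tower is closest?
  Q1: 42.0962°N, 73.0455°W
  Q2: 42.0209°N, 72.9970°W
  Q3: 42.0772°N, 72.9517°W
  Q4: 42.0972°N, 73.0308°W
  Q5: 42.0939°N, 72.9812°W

Q1→A; Q2→D; Q3→C; Q4→A; Q5→C

Q1 at 42.0962°N, 73.0455°W:
  A: 2.6870 km
  B: 4.4763 km
  C: 3.6348 km
  D: 9.9279 km
  E: 11.4498 km
  → nearest: A (2.6870 km)
Q2 at 42.0209°N, 72.9970°W:
  A: 9.5410 km
  B: 5.0426 km
  C: 7.8589 km
  D: 0.6364 km
  E: 3.6713 km
  → nearest: D (0.6364 km)
Q3 at 42.0772°N, 72.9517°W:
  A: 6.1425 km
  B: 5.1286 km
  C: 4.4477 km
  D: 7.6797 km
  E: 6.3791 km
  → nearest: C (4.4477 km)
Q4 at 42.0972°N, 73.0308°W:
  A: 1.5661 km
  B: 3.9336 km
  C: 2.4663 km
  D: 9.5741 km
  E: 10.7620 km
  → nearest: A (1.5661 km)
Q5 at 42.0939°N, 72.9812°W:
  A: 3.1151 km
  B: 4.0857 km
  C: 1.7415 km
  D: 8.7673 km
  E: 8.5701 km
  → nearest: C (1.7415 km)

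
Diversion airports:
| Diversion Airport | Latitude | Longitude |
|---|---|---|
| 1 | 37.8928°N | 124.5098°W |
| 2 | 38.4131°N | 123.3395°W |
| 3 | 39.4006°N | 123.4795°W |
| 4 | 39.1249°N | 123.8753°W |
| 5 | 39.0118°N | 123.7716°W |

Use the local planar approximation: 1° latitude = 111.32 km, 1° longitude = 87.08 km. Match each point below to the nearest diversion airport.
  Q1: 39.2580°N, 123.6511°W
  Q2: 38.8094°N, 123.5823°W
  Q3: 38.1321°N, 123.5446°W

Q1→3; Q2→5; Q3→2

Q1 at 39.2580°N, 123.6511°W:
  1: 169.3739 km
  2: 97.8901 km
  3: 21.8010 km
  4: 24.5091 km
  5: 29.3470 km
  → nearest: 3 (21.8010 km)
Q2 at 38.8094°N, 123.5823°W:
  1: 130.1330 km
  2: 48.9209 km
  3: 66.4184 km
  4: 43.4109 km
  5: 27.9174 km
  → nearest: 5 (27.9174 km)
Q3 at 38.1321°N, 123.5446°W:
  1: 88.1701 km
  2: 36.0205 km
  3: 141.3232 km
  4: 114.2087 km
  5: 99.9033 km
  → nearest: 2 (36.0205 km)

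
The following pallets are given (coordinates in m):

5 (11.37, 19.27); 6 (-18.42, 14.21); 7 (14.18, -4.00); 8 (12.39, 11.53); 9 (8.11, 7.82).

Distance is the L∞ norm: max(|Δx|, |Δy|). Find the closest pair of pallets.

Pairwise distances:
8–9: max(|-4.28|, |-3.71|) = 4.28 m
5–8: max(|1.02|, |-7.74|) = 7.74 m
5–9: max(|-3.26|, |-11.45|) = 11.45 m
7–9: max(|-6.07|, |11.82|) = 11.82 m
7–8: max(|-1.79|, |15.53|) = 15.53 m
5–7: max(|2.81|, |-23.27|) = 23.27 m
6–9: max(|26.53|, |-6.39|) = 26.53 m
5–6: max(|-29.79|, |-5.06|) = 29.79 m
6–8: max(|30.81|, |-2.68|) = 30.81 m
6–7: max(|32.60|, |-18.21|) = 32.60 m
Closest pair: 8–9 at 4.28 m.

8 and 9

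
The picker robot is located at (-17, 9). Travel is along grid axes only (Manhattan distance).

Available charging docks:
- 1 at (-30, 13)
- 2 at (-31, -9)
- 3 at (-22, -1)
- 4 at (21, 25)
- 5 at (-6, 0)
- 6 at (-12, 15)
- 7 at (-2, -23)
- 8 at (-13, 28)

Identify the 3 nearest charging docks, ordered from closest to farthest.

Distances from (-17, 9):
1: 17
2: 32
3: 15
4: 54
5: 20
6: 11
7: 47
8: 23
Sorted: 6 (11) < 3 (15) < 1 (17) < 5 (20) < 8 (23) < …

6, 3, 1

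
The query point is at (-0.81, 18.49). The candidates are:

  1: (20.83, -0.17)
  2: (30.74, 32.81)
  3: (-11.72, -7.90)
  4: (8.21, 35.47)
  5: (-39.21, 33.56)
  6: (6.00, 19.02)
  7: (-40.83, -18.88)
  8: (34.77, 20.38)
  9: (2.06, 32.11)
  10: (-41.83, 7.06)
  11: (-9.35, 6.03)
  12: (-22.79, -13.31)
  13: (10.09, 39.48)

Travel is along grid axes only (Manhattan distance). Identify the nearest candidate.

6

Distances from (-0.81, 18.49):
1: 40.30
2: 45.87
3: 37.30
4: 26.00
5: 53.47
6: 7.34
7: 77.39
8: 37.47
9: 16.49
10: 52.45
11: 21.00
12: 53.78
13: 31.89
Minimum: 6 at 7.34.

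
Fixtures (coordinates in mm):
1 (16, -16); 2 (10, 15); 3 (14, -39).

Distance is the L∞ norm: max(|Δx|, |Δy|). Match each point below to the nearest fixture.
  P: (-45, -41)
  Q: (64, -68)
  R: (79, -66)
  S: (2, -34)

P→2; Q→3; R→1; S→3

P at (-45, -41):
  1: max(|61|, |25|) = 61 mm
  2: max(|55|, |56|) = 56 mm
  3: max(|59|, |2|) = 59 mm
  → nearest: 2 (56 mm)
Q at (64, -68):
  1: max(|-48|, |52|) = 52 mm
  2: max(|-54|, |83|) = 83 mm
  3: max(|-50|, |29|) = 50 mm
  → nearest: 3 (50 mm)
R at (79, -66):
  1: max(|-63|, |50|) = 63 mm
  2: max(|-69|, |81|) = 81 mm
  3: max(|-65|, |27|) = 65 mm
  → nearest: 1 (63 mm)
S at (2, -34):
  1: max(|14|, |18|) = 18 mm
  2: max(|8|, |49|) = 49 mm
  3: max(|12|, |-5|) = 12 mm
  → nearest: 3 (12 mm)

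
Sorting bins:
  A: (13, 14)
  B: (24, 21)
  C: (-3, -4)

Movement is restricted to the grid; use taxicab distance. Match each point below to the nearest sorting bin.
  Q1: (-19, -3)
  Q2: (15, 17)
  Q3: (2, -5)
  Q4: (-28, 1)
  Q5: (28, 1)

Q1 at (-19, -3):
  A: |32| + |17| = 32 + 17 = 49
  B: |43| + |24| = 43 + 24 = 67
  C: |16| + |-1| = 16 + 1 = 17
  → nearest: C (17)
Q2 at (15, 17):
  A: |-2| + |-3| = 2 + 3 = 5
  B: |9| + |4| = 9 + 4 = 13
  C: |-18| + |-21| = 18 + 21 = 39
  → nearest: A (5)
Q3 at (2, -5):
  A: |11| + |19| = 11 + 19 = 30
  B: |22| + |26| = 22 + 26 = 48
  C: |-5| + |1| = 5 + 1 = 6
  → nearest: C (6)
Q4 at (-28, 1):
  A: |41| + |13| = 41 + 13 = 54
  B: |52| + |20| = 52 + 20 = 72
  C: |25| + |-5| = 25 + 5 = 30
  → nearest: C (30)
Q5 at (28, 1):
  A: |-15| + |13| = 15 + 13 = 28
  B: |-4| + |20| = 4 + 20 = 24
  C: |-31| + |-5| = 31 + 5 = 36
  → nearest: B (24)

Q1→C; Q2→A; Q3→C; Q4→C; Q5→B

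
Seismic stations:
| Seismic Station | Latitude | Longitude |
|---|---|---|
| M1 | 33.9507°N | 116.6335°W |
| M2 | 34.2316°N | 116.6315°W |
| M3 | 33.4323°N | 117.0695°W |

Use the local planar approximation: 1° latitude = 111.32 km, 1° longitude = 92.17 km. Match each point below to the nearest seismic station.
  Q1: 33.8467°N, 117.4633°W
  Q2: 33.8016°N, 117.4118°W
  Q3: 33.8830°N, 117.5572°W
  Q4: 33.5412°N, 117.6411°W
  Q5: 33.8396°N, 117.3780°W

Q1→M3; Q2→M3; Q3→M3; Q4→M3; Q5→M3

Q1 at 33.8467°N, 117.4633°W:
  M1: 77.3539 km
  M2: 87.8277 km
  M3: 58.6985 km
  → nearest: M3 (58.6985 km)
Q2 at 33.8016°N, 117.4118°W:
  M1: 73.6310 km
  M2: 86.3935 km
  M3: 51.8214 km
  → nearest: M3 (51.8214 km)
Q3 at 33.8830°N, 117.5572°W:
  M1: 85.4703 km
  M2: 93.7322 km
  M3: 67.3635 km
  → nearest: M3 (67.3635 km)
Q4 at 33.5412°N, 117.6411°W:
  M1: 103.4552 km
  M2: 120.6894 km
  M3: 54.0611 km
  → nearest: M3 (54.0611 km)
Q5 at 33.8396°N, 117.3780°W:
  M1: 69.7262 km
  M2: 81.4760 km
  M3: 53.5191 km
  → nearest: M3 (53.5191 km)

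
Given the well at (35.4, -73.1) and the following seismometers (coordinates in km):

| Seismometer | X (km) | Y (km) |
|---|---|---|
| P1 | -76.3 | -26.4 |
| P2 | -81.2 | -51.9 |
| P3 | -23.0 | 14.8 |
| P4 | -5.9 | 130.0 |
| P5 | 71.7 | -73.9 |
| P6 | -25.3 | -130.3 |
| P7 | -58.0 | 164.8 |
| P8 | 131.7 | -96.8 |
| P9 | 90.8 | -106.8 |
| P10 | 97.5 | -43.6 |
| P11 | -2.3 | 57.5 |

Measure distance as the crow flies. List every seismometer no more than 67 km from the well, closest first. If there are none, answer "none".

P5, P9

Distances from (35.4, -73.1):
P1: 121.1 km
P2: 118.5 km
P3: 105.5 km
P4: 207.3 km
P5: 36.3 km
P6: 83.4 km
P7: 255.6 km
P8: 99.2 km
P9: 64.8 km
P10: 68.8 km
P11: 135.9 km
Threshold 67 km: P5 (36.3 km), P9 (64.8 km) are within range.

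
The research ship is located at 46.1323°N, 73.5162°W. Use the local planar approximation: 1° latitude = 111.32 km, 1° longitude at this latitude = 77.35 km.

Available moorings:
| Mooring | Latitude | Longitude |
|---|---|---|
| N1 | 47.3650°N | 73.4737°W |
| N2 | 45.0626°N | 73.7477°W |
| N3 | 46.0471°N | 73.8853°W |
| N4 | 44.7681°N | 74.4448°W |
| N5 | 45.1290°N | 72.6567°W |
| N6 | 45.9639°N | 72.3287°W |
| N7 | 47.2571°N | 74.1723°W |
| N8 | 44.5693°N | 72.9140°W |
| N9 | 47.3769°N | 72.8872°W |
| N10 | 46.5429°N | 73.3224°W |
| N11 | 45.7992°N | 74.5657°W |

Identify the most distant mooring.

N8

Distances from 46.1323°N, 73.5162°W:
N1: √((1.2327·111.32)² + (0.0425·77.35)²) = √(18830.471185 + 10.806834) = 137.2635 km
N2: √((-1.0697·111.32)² + (-0.2315·77.35)²) = √(14179.809194 + 320.643638) = 120.4178 km
N3: √((-0.0852·111.32)² + (-0.3691·77.35)²) = √(89.955057 + 815.095934) = 30.0841 km
N4: √((-1.3642·111.32)² + (-0.9286·77.35)²) = √(23062.293015 + 5159.148096) = 167.9924 km
N5: √((-1.0033·111.32)² + (0.8595·77.35)²) = √(12474.065490 + 4419.899537) = 129.9768 km
N6: √((-0.1684·111.32)² + (1.1875·77.35)²) = √(351.423314 + 8436.996572) = 93.7466 km
N7: √((1.1248·111.32)² + (-0.6561·77.35)²) = √(15678.229257 + 2575.495003) = 135.1063 km
N8: √((-1.5630·111.32)² + (0.6022·77.35)²) = √(30273.619727 + 2169.712237) = 180.1203 km
N9: √((1.2446·111.32)² + (0.6290·77.35)²) = √(19195.789932 + 2367.129005) = 146.8432 km
N10: √((0.4106·111.32)² + (0.1938·77.35)²) = √(2089.220533 + 224.712992) = 48.1034 km
N11: √((-0.3331·111.32)² + (-1.0495·77.35)²) = √(1374.977719 + 6590.001628) = 89.2467 km
Maximum: N8 at 180.1203 km.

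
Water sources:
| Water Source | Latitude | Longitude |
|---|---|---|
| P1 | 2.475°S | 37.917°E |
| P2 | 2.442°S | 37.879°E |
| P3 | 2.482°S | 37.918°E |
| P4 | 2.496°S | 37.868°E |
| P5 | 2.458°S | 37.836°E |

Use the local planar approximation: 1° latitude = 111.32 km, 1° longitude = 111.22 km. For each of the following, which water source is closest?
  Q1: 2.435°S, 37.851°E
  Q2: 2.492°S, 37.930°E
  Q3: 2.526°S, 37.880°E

Q1→P5; Q2→P3; Q3→P4

Q1 at 2.435°S, 37.851°E:
  P1: 8.585 km
  P2: 3.210 km
  P3: 9.105 km
  P4: 7.049 km
  P5: 3.056 km
  → nearest: P5 (3.056 km)
Q2 at 2.492°S, 37.930°E:
  P1: 2.382 km
  P2: 7.947 km
  P3: 1.738 km
  P4: 6.910 km
  P5: 11.119 km
  → nearest: P3 (1.738 km)
Q3 at 2.526°S, 37.880°E:
  P1: 7.012 km
  P2: 9.352 km
  P3: 6.469 km
  P4: 3.596 km
  P5: 9.014 km
  → nearest: P4 (3.596 km)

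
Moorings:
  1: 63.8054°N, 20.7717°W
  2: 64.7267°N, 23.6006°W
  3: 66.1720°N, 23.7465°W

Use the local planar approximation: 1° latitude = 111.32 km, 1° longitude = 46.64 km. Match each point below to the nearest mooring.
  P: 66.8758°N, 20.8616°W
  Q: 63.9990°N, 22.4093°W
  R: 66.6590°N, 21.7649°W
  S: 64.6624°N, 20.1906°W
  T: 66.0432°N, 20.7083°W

P→3; Q→1; R→3; S→1; T→3

P at 66.8758°N, 20.8616°W:
  1: √((-3.0704·111.32)² + (0.0899·46.64)²) = √(116825.139990 + 17.580712) = 341.8226 km
  2: √((-2.1491·111.32)² + (-2.7390·46.64)²) = √(57234.730691 + 16319.285789) = 271.2084 km
  3: √((-0.7038·111.32)² + (-2.8849·46.64)²) = √(6138.254916 + 18104.169661) = 155.6998 km
  → nearest: 3 (155.6998 km)
Q at 63.9990°N, 22.4093°W:
  1: √((-0.1936·111.32)² + (1.6376·46.64)²) = √(464.469394 + 5833.547558) = 79.3600 km
  2: √((0.7277·111.32)² + (-1.1913·46.64)²) = √(6562.225425 + 3087.161625) = 98.2313 km
  3: √((2.1730·111.32)² + (-1.3372·46.64)²) = √(58514.816571 + 3889.643687) = 249.8088 km
  → nearest: 1 (79.3600 km)
R at 66.6590°N, 21.7649°W:
  1: √((-2.8536·111.32)² + (0.9932·46.64)²) = √(100909.624008 + 2145.806247) = 321.0225 km
  2: √((-1.9323·111.32)² + (-1.8357·46.64)²) = √(46269.574220 + 7330.278908) = 231.5164 km
  3: √((-0.4870·111.32)² + (-1.9816·46.64)²) = √(2939.032021 + 8541.793551) = 107.1486 km
  → nearest: 3 (107.1486 km)
S at 64.6624°N, 20.1906°W:
  1: √((-0.8570·111.32)² + (-0.5811·46.64)²) = √(9101.396594 + 734.545723) = 99.1763 km
  2: √((0.0643·111.32)² + (-3.4100·46.64)²) = √(51.235189 + 25294.484998) = 159.2034 km
  3: √((1.5096·111.32)² + (-3.5559·46.64)²) = √(28240.356161 + 27505.285787) = 236.1052 km
  → nearest: 1 (99.1763 km)
T at 66.0432°N, 20.7083°W:
  1: √((-2.2378·111.32)² + (-0.0634·46.64)²) = √(62056.736729 + 8.743707) = 249.1294 km
  2: √((-1.3165·111.32)² + (-2.8923·46.64)²) = √(21477.717326 + 18197.166075) = 199.1856 km
  3: √((0.1288·111.32)² + (-3.0382·46.64)²) = √(205.578703 + 20079.357046) = 142.4252 km
  → nearest: 3 (142.4252 km)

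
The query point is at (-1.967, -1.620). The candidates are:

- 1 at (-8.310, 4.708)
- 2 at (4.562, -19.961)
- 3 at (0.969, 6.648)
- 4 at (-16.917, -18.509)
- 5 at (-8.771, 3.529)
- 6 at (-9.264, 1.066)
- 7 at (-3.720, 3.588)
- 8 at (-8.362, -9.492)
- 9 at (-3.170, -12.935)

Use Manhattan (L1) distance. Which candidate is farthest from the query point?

4

Distances from (-1.967, -1.620):
1: 12.671
2: 24.870
3: 11.204
4: 31.839
5: 11.953
6: 9.983
7: 6.961
8: 14.267
9: 12.518
Maximum: 4 at 31.839.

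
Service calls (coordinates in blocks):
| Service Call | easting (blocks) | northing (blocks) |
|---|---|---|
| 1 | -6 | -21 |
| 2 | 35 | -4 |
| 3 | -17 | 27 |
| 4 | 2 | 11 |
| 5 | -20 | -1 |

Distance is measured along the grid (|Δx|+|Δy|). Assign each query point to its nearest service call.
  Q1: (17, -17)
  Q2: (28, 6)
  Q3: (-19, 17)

Q1 at (17, -17):
  1: 27 blocks
  2: 31 blocks
  3: 78 blocks
  4: 43 blocks
  5: 53 blocks
  → nearest: 1 (27 blocks)
Q2 at (28, 6):
  1: 61 blocks
  2: 17 blocks
  3: 66 blocks
  4: 31 blocks
  5: 55 blocks
  → nearest: 2 (17 blocks)
Q3 at (-19, 17):
  1: 51 blocks
  2: 75 blocks
  3: 12 blocks
  4: 27 blocks
  5: 19 blocks
  → nearest: 3 (12 blocks)

Q1→1; Q2→2; Q3→3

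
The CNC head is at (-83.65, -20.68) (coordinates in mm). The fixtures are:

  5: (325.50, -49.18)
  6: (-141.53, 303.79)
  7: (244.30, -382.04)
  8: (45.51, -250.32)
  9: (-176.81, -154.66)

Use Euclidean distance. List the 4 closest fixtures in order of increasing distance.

9, 8, 6, 5

Distances from (-83.65, -20.68):
5: 410.14 mm
6: 329.59 mm
7: 487.99 mm
8: 263.47 mm
9: 163.19 mm
Sorted: 9 (163.19 mm) < 8 (263.47 mm) < 6 (329.59 mm) < 5 (410.14 mm) < 7 (487.99 mm)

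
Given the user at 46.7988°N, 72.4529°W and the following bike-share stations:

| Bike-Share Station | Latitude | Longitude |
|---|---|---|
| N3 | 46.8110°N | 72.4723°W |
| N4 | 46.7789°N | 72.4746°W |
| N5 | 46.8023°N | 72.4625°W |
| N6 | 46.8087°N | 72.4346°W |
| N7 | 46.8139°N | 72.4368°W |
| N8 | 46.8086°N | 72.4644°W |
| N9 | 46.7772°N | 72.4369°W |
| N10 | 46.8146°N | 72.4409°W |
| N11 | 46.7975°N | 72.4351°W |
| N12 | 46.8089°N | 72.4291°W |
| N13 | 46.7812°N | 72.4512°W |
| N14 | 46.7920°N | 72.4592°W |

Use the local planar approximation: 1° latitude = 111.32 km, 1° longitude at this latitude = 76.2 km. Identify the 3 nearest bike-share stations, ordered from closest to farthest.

N5, N14, N11

Distances from 46.7988°N, 72.4529°W:
N3: √((0.0122·111.32)² + (-0.0194·76.2)²) = √(1.844446 + 2.185312) = 2.0074 km
N4: √((-0.0199·111.32)² + (-0.0217·76.2)²) = √(4.907412 + 2.734195) = 2.7643 km
N5: √((0.0035·111.32)² + (-0.0096·76.2)²) = √(0.151804 + 0.535122) = 0.8288 km
N6: √((0.0099·111.32)² + (0.0183·76.2)²) = √(1.214554 + 1.944519) = 1.7774 km
N7: √((0.0151·111.32)² + (0.0161·76.2)²) = √(2.825532 + 1.505087) = 2.0810 km
N8: √((0.0098·111.32)² + (-0.0115·76.2)²) = √(1.190141 + 0.767902) = 1.3993 km
N9: √((-0.0216·111.32)² + (0.0160·76.2)²) = √(5.781678 + 1.486449) = 2.6959 km
N10: √((0.0158·111.32)² + (0.0120·76.2)²) = √(3.093574 + 0.836127) = 1.9823 km
N11: √((-0.0013·111.32)² + (0.0178·76.2)²) = √(0.020943 + 1.839712) = 1.3641 km
N12: √((0.0101·111.32)² + (0.0238·76.2)²) = √(1.264122 + 3.289000) = 2.1338 km
N13: √((-0.0176·111.32)² + (0.0017·76.2)²) = √(3.838590 + 0.016781) = 1.9635 km
N14: √((-0.0068·111.32)² + (-0.0063·76.2)²) = √(0.573013 + 0.230458) = 0.8964 km
Sorted: N5 (0.8288 km) < N14 (0.8964 km) < N11 (1.3641 km) < N8 (1.3993 km) < N6 (1.7774 km) < …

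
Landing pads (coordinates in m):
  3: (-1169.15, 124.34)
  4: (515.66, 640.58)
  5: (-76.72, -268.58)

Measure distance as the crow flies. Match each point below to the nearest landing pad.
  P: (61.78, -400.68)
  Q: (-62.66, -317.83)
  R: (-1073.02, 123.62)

P→5; Q→5; R→3

P at (61.78, -400.68):
  3: √((-1230.93)² + (525.02)²) = √(1515188.6649 + 275646.0004) = 1338.22 m
  4: √((453.88)² + (1041.26)²) = √(206007.0544 + 1084222.3876) = 1135.88 m
  5: √((-138.50)² + (132.10)²) = √(19182.2500 + 17450.4100) = 191.40 m
  → nearest: 5 (191.40 m)
Q at (-62.66, -317.83):
  3: √((-1106.49)² + (442.17)²) = √(1224320.1201 + 195514.3089) = 1191.57 m
  4: √((578.32)² + (958.41)²) = √(334454.0224 + 918549.7281) = 1119.38 m
  5: √((-14.06)² + (49.25)²) = √(197.6836 + 2425.5625) = 51.22 m
  → nearest: 5 (51.22 m)
R at (-1073.02, 123.62):
  3: √((-96.13)² + (0.72)²) = √(9240.9769 + 0.5184) = 96.13 m
  4: √((1588.68)² + (516.96)²) = √(2523904.1424 + 267247.6416) = 1670.67 m
  5: √((996.30)² + (-392.20)²) = √(992613.6900 + 153820.8400) = 1070.72 m
  → nearest: 3 (96.13 m)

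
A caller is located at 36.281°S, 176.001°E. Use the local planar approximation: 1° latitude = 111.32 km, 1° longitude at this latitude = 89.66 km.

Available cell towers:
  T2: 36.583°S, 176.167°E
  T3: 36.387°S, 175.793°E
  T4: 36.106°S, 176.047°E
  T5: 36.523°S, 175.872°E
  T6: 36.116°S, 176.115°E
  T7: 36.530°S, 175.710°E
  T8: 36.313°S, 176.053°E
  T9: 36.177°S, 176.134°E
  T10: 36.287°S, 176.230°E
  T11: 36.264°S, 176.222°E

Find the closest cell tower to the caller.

Distances from 36.281°S, 176.001°E:
T2: √((-0.302·111.32)² + (0.166·89.66)²) = √(1130.21296 + 221.52036) = 36.766 km
T3: √((-0.106·111.32)² + (-0.208·89.66)²) = √(139.23811 + 347.79564) = 22.069 km
T4: √((0.175·111.32)² + (0.046·89.66)²) = √(379.50936 + 17.01035) = 19.913 km
T5: √((-0.242·111.32)² + (-0.129·89.66)²) = √(725.73343 + 133.77559) = 29.317 km
T6: √((0.165·111.32)² + (0.114·89.66)²) = √(337.37608 + 104.47375) = 21.020 km
T7: √((-0.249·111.32)² + (-0.291·89.66)²) = √(768.32522 + 680.74341) = 38.067 km
T8: √((-0.032·111.32)² + (0.052·89.66)²) = √(12.68955 + 21.73723) = 5.867 km
T9: √((0.104·111.32)² + (0.133·89.66)²) = √(134.03341 + 142.20038) = 16.620 km
T10: √((-0.006·111.32)² + (0.229·89.66)²) = √(0.44612 + 421.56877) = 20.543 km
T11: √((0.017·111.32)² + (0.221·89.66)²) = √(3.58133 + 392.62868) = 19.905 km
Minimum: T8 at 5.867 km.

T8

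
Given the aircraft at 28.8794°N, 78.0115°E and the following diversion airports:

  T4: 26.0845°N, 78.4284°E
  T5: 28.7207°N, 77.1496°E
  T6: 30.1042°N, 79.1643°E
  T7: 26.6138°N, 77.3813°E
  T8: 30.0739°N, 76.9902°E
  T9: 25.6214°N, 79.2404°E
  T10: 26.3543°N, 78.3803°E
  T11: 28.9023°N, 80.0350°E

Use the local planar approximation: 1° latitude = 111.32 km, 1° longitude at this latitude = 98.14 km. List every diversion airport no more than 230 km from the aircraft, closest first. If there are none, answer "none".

T5, T8, T6, T11

Distances from 28.8794°N, 78.0115°E:
T4: √((-2.7949·111.32)² + (0.4169·98.14)²) = √(96800.799149 + 1674.001711) = 313.8069 km
T5: √((-0.1587·111.32)² + (-0.8619·98.14)²) = √(312.104657 + 7154.937900) = 86.4121 km
T6: √((1.2248·111.32)² + (1.1528·98.14)²) = √(18589.887035 + 12799.707431) = 177.1711 km
T7: √((-2.2656·111.32)² + (-0.6302·98.14)²) = √(63608.165048 + 3825.153828) = 259.6793 km
T8: √((1.1945·111.32)² + (-1.0213·98.14)²) = √(17681.483639 + 10046.129476) = 166.5161 km
T9: √((-3.2580·111.32)² + (1.2289·98.14)²) = √(131537.188602 + 14545.384153) = 382.2075 km
T10: √((-2.5251·111.32)² + (0.3688·98.14)²) = √(79013.911045 + 1310.007952) = 283.4147 km
T11: √((0.0229·111.32)² + (2.0235·98.14)²) = √(6.498563 + 39436.514576) = 198.6027 km
Threshold 230 km: T5 (86.4121 km), T8 (166.5161 km), T6 (177.1711 km), T11 (198.6027 km) are within range.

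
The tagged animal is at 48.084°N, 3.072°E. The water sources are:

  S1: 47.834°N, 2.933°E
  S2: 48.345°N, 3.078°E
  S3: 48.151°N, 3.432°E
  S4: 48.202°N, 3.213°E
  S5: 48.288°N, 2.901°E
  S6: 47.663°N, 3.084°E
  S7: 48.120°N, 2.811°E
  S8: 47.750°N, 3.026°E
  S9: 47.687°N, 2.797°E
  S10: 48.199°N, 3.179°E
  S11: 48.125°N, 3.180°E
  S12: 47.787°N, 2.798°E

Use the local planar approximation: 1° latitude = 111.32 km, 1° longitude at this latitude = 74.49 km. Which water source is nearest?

Distances from 48.084°N, 3.072°E:
S1: 29.694 km
S2: 29.058 km
S3: 27.834 km
S4: 16.819 km
S5: 26.038 km
S6: 46.874 km
S7: 19.851 km
S8: 37.338 km
S9: 48.711 km
S10: 15.080 km
S11: 9.249 km
S12: 38.855 km
Minimum: S11 at 9.249 km.

S11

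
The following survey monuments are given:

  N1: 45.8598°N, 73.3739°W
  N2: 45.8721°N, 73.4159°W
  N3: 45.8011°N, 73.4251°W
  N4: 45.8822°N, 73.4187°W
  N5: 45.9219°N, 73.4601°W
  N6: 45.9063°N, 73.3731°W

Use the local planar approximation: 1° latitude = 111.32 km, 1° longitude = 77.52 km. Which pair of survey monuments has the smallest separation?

Pairwise distances:
N1–N2: 3.5320 km
N1–N3: 7.6454 km
N1–N4: 4.2754 km
N1–N5: 9.6146 km
N1–N6: 5.1768 km
N2–N3: 7.9358 km
N2–N4: 1.1451 km
N2–N5: 6.5171 km
N2–N6: 5.0500 km
N3–N4: 9.0417 km
N3–N5: 13.7184 km
N3–N6: 12.3852 km
N4–N5: 5.4618 km
N4–N6: 4.4377 km
N5–N6: 6.9642 km
Closest pair: N2–N4 at 1.1451 km.

N2 and N4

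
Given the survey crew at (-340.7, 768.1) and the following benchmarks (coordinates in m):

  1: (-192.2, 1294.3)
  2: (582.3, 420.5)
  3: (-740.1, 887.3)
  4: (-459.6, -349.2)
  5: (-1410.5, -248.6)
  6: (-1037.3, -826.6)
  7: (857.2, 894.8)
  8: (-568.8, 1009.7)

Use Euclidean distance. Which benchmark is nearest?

8

Distances from (-340.7, 768.1):
1: √((148.5)² + (526.2)²) = √(22052.250 + 276886.440) = 546.8 m
2: √((923.0)² + (-347.6)²) = √(851929.000 + 120825.760) = 986.3 m
3: √((-399.4)² + (119.2)²) = √(159520.360 + 14208.640) = 416.8 m
4: √((-118.9)² + (-1117.3)²) = √(14137.210 + 1248359.290) = 1123.6 m
5: √((-1069.8)² + (-1016.7)²) = √(1144472.040 + 1033678.890) = 1475.9 m
6: √((-696.6)² + (-1594.7)²) = √(485251.560 + 2543068.090) = 1740.2 m
7: √((1197.9)² + (126.7)²) = √(1434964.410 + 16052.890) = 1204.6 m
8: √((-228.1)² + (241.6)²) = √(52029.610 + 58370.560) = 332.3 m
Minimum: 8 at 332.3 m.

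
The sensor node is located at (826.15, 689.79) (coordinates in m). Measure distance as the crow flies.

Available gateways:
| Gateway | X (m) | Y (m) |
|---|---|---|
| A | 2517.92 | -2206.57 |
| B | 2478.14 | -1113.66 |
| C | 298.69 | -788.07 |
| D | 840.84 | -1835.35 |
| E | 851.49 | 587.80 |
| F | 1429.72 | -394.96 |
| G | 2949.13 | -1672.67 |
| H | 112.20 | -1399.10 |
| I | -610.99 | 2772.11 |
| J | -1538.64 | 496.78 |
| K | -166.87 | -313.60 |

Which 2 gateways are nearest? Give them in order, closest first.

E, F

Distances from (826.15, 689.79):
A: 3354.25 m
B: 2445.71 m
C: 1569.17 m
D: 2525.18 m
E: 105.09 m
F: 1241.36 m
G: 3176.20 m
H: 2207.53 m
I: 2530.10 m
J: 2372.65 m
K: 1411.69 m
Sorted: E (105.09 m) < F (1241.36 m) < K (1411.69 m) < C (1569.17 m) < …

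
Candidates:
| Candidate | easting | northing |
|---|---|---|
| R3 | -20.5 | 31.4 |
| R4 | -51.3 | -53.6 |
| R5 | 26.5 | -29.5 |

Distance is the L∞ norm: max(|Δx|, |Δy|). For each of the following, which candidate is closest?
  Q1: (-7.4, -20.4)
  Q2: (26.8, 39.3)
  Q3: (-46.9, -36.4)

Q1 at (-7.4, -20.4):
  R3: max(|-13.1|, |51.8|) = 51.8
  R4: max(|-43.9|, |-33.2|) = 43.9
  R5: max(|33.9|, |-9.1|) = 33.9
  → nearest: R5 (33.9)
Q2 at (26.8, 39.3):
  R3: max(|-47.3|, |-7.9|) = 47.3
  R4: max(|-78.1|, |-92.9|) = 92.9
  R5: max(|-0.3|, |-68.8|) = 68.8
  → nearest: R3 (47.3)
Q3 at (-46.9, -36.4):
  R3: max(|26.4|, |67.8|) = 67.8
  R4: max(|-4.4|, |-17.2|) = 17.2
  R5: max(|73.4|, |6.9|) = 73.4
  → nearest: R4 (17.2)

Q1→R5; Q2→R3; Q3→R4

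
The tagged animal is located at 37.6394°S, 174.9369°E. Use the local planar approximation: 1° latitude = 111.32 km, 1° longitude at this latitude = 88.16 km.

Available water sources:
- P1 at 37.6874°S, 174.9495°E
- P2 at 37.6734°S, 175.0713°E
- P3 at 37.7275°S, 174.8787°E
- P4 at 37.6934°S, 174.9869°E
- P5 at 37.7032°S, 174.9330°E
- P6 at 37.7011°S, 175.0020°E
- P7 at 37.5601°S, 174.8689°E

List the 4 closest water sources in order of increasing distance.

P1, P5, P4, P6

Distances from 37.6394°S, 174.9369°E:
P1: 5.4576 km
P2: 12.4385 km
P3: 11.0684 km
P4: 7.4543 km
P5: 7.1105 km
P6: 8.9506 km
P7: 10.6708 km
Sorted: P1 (5.4576 km) < P5 (7.1105 km) < P4 (7.4543 km) < P6 (8.9506 km) < P7 (10.6708 km) < P3 (11.0684 km) < …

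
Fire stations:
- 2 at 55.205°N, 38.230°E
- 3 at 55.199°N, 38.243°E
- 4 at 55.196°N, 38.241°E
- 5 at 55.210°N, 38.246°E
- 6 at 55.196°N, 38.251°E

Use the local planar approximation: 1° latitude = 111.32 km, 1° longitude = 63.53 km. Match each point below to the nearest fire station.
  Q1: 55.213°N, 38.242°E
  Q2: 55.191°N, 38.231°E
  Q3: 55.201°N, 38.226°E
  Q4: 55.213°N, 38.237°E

Q1→5; Q2→4; Q3→2; Q4→5

Q1 at 55.213°N, 38.242°E:
  2: 1.172301 km
  3: 1.559774 km
  4: 1.893506 km
  5: 0.419650 km
  6: 1.976929 km
  → nearest: 5 (0.419650 km)
Q2 at 55.191°N, 38.231°E:
  2: 1.559774 km
  3: 1.172301 km
  4: 0.844636 km
  5: 2.319844 km
  6: 1.387165 km
  → nearest: 4 (0.844636 km)
Q3 at 55.201°N, 38.226°E:
  2: 0.512690 km
  3: 1.102719 km
  4: 1.103593 km
  5: 1.618082 km
  6: 1.682956 km
  → nearest: 2 (0.512690 km)
Q4 at 55.213°N, 38.237°E:
  2: 0.995422 km
  3: 1.604418 km
  4: 1.909426 km
  5: 0.662156 km
  6: 2.091028 km
  → nearest: 5 (0.662156 km)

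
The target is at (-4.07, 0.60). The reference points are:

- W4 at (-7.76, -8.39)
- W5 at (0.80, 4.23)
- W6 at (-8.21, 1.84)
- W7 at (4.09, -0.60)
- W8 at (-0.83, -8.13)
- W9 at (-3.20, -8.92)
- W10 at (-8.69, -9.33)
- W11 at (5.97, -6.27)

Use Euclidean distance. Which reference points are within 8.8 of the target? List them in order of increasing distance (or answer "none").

Distances from (-4.07, 0.60):
W4: √((-3.69)² + (-8.99)²) = √(13.6161 + 80.8201) = 9.72
W5: √((4.87)² + (3.63)²) = √(23.7169 + 13.1769) = 6.07
W6: √((-4.14)² + (1.24)²) = √(17.1396 + 1.5376) = 4.32
W7: √((8.16)² + (-1.20)²) = √(66.5856 + 1.4400) = 8.25
W8: √((3.24)² + (-8.73)²) = √(10.4976 + 76.2129) = 9.31
W9: √((0.87)² + (-9.52)²) = √(0.7569 + 90.6304) = 9.56
W10: √((-4.62)² + (-9.93)²) = √(21.3444 + 98.6049) = 10.95
W11: √((10.04)² + (-6.87)²) = √(100.8016 + 47.1969) = 12.17
Threshold 8.8: W6 (4.32), W5 (6.07), W7 (8.25) are within range.

W6, W5, W7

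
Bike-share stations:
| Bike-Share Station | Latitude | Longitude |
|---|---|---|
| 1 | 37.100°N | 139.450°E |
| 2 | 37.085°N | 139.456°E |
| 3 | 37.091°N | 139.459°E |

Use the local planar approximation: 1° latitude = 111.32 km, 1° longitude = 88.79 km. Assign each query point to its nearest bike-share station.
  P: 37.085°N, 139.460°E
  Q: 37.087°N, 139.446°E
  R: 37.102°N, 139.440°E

P at 37.085°N, 139.460°E:
  1: √((0.015·111.32)² + (-0.010·88.79)²) = √(2.78823204 + 0.78836641) = 1.891190 km
  2: √((0.000·111.32)² + (-0.004·88.79)²) = √(0.00000000 + 0.12613863) = 0.355160 km
  3: √((0.006·111.32)² + (-0.001·88.79)²) = √(0.44611713 + 0.00788366) = 0.673796 km
  → nearest: 2 (0.355160 km)
Q at 37.087°N, 139.446°E:
  1: √((0.013·111.32)² + (0.004·88.79)²) = √(2.09427207 + 0.12613863) = 1.490104 km
  2: √((-0.002·111.32)² + (0.010·88.79)²) = √(0.04956857 + 0.78836641) = 0.915388 km
  3: √((0.004·111.32)² + (0.013·88.79)²) = √(0.19827428 + 1.33233923) = 1.237180 km
  → nearest: 2 (0.915388 km)
R at 37.102°N, 139.440°E:
  1: √((-0.002·111.32)² + (0.010·88.79)²) = √(0.04956857 + 0.78836641) = 0.915388 km
  2: √((-0.017·111.32)² + (0.016·88.79)²) = √(3.58132915 + 2.01821801) = 2.366336 km
  3: √((-0.011·111.32)² + (0.019·88.79)²) = √(1.49944923 + 2.84600274) = 2.084575 km
  → nearest: 1 (0.915388 km)

P→2; Q→2; R→1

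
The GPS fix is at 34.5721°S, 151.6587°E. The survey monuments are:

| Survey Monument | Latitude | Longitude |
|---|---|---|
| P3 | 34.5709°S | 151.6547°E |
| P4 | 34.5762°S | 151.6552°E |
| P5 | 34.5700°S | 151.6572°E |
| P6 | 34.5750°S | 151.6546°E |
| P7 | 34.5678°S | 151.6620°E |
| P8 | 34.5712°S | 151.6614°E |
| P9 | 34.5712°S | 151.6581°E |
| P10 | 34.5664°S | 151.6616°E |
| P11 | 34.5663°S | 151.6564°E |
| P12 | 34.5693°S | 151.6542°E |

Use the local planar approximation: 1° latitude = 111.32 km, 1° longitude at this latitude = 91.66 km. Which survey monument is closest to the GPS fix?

Distances from 34.5721°S, 151.6587°E:
P3: √((0.0012·111.32)² + (-0.0040·91.66)²) = √(0.017845 + 0.134425) = 0.3902 km
P4: √((-0.0041·111.32)² + (-0.0035·91.66)²) = √(0.208312 + 0.102919) = 0.5579 km
P5: √((0.0021·111.32)² + (-0.0015·91.66)²) = √(0.054649 + 0.018904) = 0.2712 km
P6: √((-0.0029·111.32)² + (-0.0041·91.66)²) = √(0.104218 + 0.141230) = 0.4954 km
P7: √((0.0043·111.32)² + (0.0033·91.66)²) = √(0.229131 + 0.091493) = 0.5662 km
P8: √((0.0009·111.32)² + (0.0027·91.66)²) = √(0.010038 + 0.061247) = 0.2670 km
P9: √((0.0009·111.32)² + (-0.0006·91.66)²) = √(0.010038 + 0.003025) = 0.1143 km
P10: √((0.0057·111.32)² + (0.0029·91.66)²) = √(0.402621 + 0.070657) = 0.6880 km
P11: √((0.0058·111.32)² + (-0.0023·91.66)²) = √(0.416872 + 0.044444) = 0.6792 km
P12: √((0.0028·111.32)² + (-0.0045·91.66)²) = √(0.097154 + 0.170132) = 0.5170 km
Minimum: P9 at 0.1143 km.

P9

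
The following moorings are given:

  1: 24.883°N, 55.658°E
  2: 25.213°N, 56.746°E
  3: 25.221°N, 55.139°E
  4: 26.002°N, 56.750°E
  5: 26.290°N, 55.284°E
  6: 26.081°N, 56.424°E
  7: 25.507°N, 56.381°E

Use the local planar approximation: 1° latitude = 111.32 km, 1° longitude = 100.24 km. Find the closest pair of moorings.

Pairwise distances:
1–2: √((0.330·111.32)² + (1.088·100.24)²) = √(1349.50431 + 11894.32790) = 115.082 km
1–3: √((0.338·111.32)² + (-0.519·100.24)²) = √(1415.72792 + 2706.55484) = 64.205 km
1–4: √((1.119·111.32)² + (1.092·100.24)²) = √(15516.95742 + 11981.94696) = 165.828 km
1–5: √((1.407·111.32)² + (-0.374·100.24)²) = √(24532.09231 + 1405.48210) = 161.051 km
1–6: √((1.198·111.32)² + (0.766·100.24)²) = √(17785.25234 + 5895.75809) = 153.886 km
1–7: √((0.624·111.32)² + (0.723·100.24)²) = √(4825.20284 + 5252.41110) = 100.387 km
2–3: √((0.008·111.32)² + (-1.607·100.24)²) = √(0.79310 + 25948.59630) = 161.088 km
2–4: √((0.789·111.32)² + (0.004·100.24)²) = √(7714.36888 + 0.16077) = 87.832 km
2–5: √((1.077·111.32)² + (-1.462·100.24)²) = √(14374.00534 + 21477.16043) = 189.344 km
2–6: √((0.868·111.32)² + (-0.322·100.24)²) = √(9336.53750 + 1041.82280) = 101.874 km
2–7: √((0.294·111.32)² + (-0.365·100.24)²) = √(1071.12722 + 1338.65247) = 49.090 km
3–4: √((0.781·111.32)² + (1.611·100.24)²) = √(7558.72357 + 26077.93490) = 183.403 km
3–5: √((1.069·111.32)² + (0.145·100.24)²) = √(14161.25704 + 211.26041) = 119.885 km
3–6: √((0.860·111.32)² + (1.285·100.24)²) = √(9165.22852 + 16591.60391) = 160.489 km
3–7: √((0.286·111.32)² + (1.242·100.24)²) = √(1013.62768 + 15499.77192) = 128.504 km
4–5: √((0.288·111.32)² + (-1.466·100.24)²) = √(1027.85386 + 21594.84328) = 150.408 km
4–6: √((0.079·111.32)² + (-0.326·100.24)²) = √(77.33936 + 1067.86737) = 33.841 km
4–7: √((-0.495·111.32)² + (-0.369·100.24)²) = √(3036.38469 + 1368.15357) = 66.367 km
5–6: √((-0.209·111.32)² + (1.140·100.24)²) = √(541.30117 + 13058.45566) = 116.618 km
5–7: √((-0.783·111.32)² + (1.097·100.24)²) = √(7597.48619 + 12091.92295) = 140.319 km
6–7: √((-0.574·111.32)² + (-0.043·100.24)²) = √(4082.91351 + 18.57886) = 64.043 km
Closest pair: 4–6 at 33.841 km.

4 and 6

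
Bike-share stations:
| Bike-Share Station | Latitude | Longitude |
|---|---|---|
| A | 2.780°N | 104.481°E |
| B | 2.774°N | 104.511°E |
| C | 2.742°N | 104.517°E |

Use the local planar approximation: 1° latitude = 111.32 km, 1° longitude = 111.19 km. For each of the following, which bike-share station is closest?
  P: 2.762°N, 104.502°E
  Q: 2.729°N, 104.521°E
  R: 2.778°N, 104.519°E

P at 2.762°N, 104.502°E:
  A: 3.077 km
  B: 1.669 km
  C: 2.782 km
  → nearest: B (1.669 km)
Q at 2.729°N, 104.521°E:
  A: 7.212 km
  B: 5.131 km
  C: 1.514 km
  → nearest: C (1.514 km)
R at 2.778°N, 104.519°E:
  A: 4.231 km
  B: 0.995 km
  C: 4.014 km
  → nearest: B (0.995 km)

P→B; Q→C; R→B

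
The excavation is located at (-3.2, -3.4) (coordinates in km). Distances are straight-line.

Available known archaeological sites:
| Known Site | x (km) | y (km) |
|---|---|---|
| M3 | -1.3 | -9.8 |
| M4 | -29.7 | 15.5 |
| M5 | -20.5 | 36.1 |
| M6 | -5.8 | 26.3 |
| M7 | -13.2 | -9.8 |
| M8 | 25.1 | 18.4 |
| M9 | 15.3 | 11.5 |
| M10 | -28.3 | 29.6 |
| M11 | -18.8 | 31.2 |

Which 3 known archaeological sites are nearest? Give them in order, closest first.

M3, M7, M9

Distances from (-3.2, -3.4):
M3: 6.7 km
M4: 32.5 km
M5: 43.1 km
M6: 29.8 km
M7: 11.9 km
M8: 35.7 km
M9: 23.8 km
M10: 41.5 km
M11: 38.0 km
Sorted: M3 (6.7 km) < M7 (11.9 km) < M9 (23.8 km) < M6 (29.8 km) < M4 (32.5 km) < …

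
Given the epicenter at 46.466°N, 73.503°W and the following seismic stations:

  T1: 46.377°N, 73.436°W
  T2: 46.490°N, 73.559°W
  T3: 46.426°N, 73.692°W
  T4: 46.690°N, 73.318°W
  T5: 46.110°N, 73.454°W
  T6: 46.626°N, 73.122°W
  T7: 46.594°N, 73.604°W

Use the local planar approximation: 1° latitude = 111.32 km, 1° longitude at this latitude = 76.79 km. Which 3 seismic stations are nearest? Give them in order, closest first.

Distances from 46.466°N, 73.503°W:
T1: 11.164 km
T2: 5.063 km
T3: 15.181 km
T4: 28.698 km
T5: 39.808 km
T6: 34.252 km
T7: 16.223 km
Sorted: T2 (5.063 km) < T1 (11.164 km) < T3 (15.181 km) < T7 (16.223 km) < T4 (28.698 km) < …

T2, T1, T3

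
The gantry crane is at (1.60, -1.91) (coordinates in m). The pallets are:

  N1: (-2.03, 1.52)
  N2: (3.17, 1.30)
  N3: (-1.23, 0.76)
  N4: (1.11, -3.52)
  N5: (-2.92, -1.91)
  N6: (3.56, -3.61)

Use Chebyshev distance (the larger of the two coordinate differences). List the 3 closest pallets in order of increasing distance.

N4, N6, N3

Distances from (1.60, -1.91):
N1: 3.63 m
N2: 3.21 m
N3: 2.83 m
N4: 1.61 m
N5: 4.52 m
N6: 1.96 m
Sorted: N4 (1.61 m) < N6 (1.96 m) < N3 (2.83 m) < N2 (3.21 m) < N1 (3.63 m) < …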